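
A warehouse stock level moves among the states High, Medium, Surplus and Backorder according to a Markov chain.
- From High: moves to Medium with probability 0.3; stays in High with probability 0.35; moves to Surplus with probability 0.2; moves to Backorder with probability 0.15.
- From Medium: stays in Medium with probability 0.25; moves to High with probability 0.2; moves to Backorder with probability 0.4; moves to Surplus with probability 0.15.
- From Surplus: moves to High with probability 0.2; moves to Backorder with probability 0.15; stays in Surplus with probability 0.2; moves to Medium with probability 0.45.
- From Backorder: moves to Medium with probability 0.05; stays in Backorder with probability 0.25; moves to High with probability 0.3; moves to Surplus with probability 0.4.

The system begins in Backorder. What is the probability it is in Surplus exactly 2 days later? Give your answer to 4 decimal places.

Propagate the distribution vector 2 days from Backorder.
After 0 days: (0.0000, 0.0000, 0.0000, 1.0000)
After 1 day: (0.3000, 0.0500, 0.4000, 0.2500)
After 2 days: (0.2700, 0.2950, 0.2475, 0.1875)
P(in Surplus after 2 days) = 0.2475

0.2475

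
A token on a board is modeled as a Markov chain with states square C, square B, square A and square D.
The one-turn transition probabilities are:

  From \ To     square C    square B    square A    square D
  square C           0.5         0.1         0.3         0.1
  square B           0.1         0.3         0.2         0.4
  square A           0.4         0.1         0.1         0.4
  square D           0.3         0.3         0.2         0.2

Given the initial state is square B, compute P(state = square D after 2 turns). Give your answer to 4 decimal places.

Propagate the distribution vector 2 turns from square B.
After 0 turns: (0.0000, 1.0000, 0.0000, 0.0000)
After 1 turn: (0.1000, 0.3000, 0.2000, 0.4000)
After 2 turns: (0.2800, 0.2400, 0.1900, 0.2900)
P(in square D after 2 turns) = 0.2900

0.2900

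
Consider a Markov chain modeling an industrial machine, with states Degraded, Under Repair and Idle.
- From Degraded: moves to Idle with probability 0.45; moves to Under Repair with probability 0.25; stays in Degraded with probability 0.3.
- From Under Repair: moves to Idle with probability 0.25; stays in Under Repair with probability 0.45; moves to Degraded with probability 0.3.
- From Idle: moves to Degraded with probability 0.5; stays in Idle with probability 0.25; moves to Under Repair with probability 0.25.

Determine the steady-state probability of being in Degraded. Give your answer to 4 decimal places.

0.3646

Let the stationary distribution be π with π = πP and π_1 + π_2 + π_3 = 1.
π_1 = 0.3·π_1 + 0.3·π_2 + 0.5·π_3
π_2 = 0.25·π_1 + 0.45·π_2 + 0.25·π_3
Solving with the normalization constraint gives π = (0.3646, 0.3125, 0.3229).
So the stationary probability of Degraded is 0.3646.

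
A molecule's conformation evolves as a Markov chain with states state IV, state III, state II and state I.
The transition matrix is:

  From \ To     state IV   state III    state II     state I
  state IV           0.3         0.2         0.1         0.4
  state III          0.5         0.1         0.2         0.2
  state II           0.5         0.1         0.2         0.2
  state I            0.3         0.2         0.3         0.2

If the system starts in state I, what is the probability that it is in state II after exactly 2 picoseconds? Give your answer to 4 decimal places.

Propagate the distribution vector 2 picoseconds from state I.
After 0 picoseconds: (0.0000, 0.0000, 0.0000, 1.0000)
After 1 picosecond: (0.3000, 0.2000, 0.3000, 0.2000)
After 2 picoseconds: (0.4000, 0.1500, 0.1900, 0.2600)
P(in state II after 2 picoseconds) = 0.1900

0.1900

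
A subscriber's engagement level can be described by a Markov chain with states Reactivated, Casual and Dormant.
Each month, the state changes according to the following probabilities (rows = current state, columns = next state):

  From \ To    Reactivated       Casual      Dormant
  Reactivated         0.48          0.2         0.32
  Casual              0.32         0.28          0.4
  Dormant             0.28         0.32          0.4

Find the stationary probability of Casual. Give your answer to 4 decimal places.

0.2658

Let the stationary distribution be π with π = πP and π_1 + π_2 + π_3 = 1.
π_1 = 0.48·π_1 + 0.32·π_2 + 0.28·π_3
π_2 = 0.2·π_1 + 0.28·π_2 + 0.32·π_3
Solving with the normalization constraint gives π = (0.3633, 0.2658, 0.3709).
So the stationary probability of Casual is 0.2658.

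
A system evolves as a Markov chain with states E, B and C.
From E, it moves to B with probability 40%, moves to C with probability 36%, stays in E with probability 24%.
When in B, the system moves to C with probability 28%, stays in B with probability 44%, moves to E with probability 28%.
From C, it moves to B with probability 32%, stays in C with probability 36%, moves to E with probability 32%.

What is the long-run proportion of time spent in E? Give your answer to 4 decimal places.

0.2819

Let the stationary distribution be π with π = πP and π_1 + π_2 + π_3 = 1.
π_1 = 0.24·π_1 + 0.28·π_2 + 0.32·π_3
π_2 = 0.4·π_1 + 0.44·π_2 + 0.32·π_3
Solving with the normalization constraint gives π = (0.2819, 0.3893, 0.3289).
So the stationary probability of E is 0.2819.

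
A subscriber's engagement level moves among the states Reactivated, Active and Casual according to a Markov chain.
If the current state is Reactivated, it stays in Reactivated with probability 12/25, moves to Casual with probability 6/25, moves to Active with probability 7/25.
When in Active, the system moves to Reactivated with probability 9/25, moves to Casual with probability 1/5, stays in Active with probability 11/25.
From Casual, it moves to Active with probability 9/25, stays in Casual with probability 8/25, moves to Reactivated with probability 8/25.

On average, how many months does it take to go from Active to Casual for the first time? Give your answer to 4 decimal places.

4.6218

Let t(s) be the expected number of months to first reach Casual from state s, with t(Casual) = 0. Conditioning on the first month:
t(Reactivated) = 1 + 0.48·t(Reactivated) + 0.28·t(Active)
t(Active) = 1 + 0.36·t(Reactivated) + 0.44·t(Active)
Solving: t(Reactivated) = 4.4118, t(Active) = 4.6218.
Expected months from Active to Casual: 4.6218.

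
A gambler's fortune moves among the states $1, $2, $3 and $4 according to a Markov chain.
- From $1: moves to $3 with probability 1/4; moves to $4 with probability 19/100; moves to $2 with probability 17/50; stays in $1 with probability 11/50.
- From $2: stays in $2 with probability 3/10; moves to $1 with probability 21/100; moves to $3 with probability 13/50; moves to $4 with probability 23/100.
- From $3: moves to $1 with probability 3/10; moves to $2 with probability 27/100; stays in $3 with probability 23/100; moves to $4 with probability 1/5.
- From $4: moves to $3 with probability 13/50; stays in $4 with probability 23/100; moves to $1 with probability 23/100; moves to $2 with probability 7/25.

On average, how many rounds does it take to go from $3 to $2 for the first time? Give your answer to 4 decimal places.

Let t(s) be the expected number of rounds to first reach $2 from state s, with t($2) = 0. Conditioning on the first round:
t($1) = 1 + 0.22·t($1) + 0.25·t($3) + 0.19·t($4)
t($3) = 1 + 0.3·t($1) + 0.23·t($3) + 0.2·t($4)
t($4) = 1 + 0.23·t($1) + 0.26·t($3) + 0.23·t($4)
Solving: t($1) = 3.2188, t($3) = 3.4417, t($4) = 3.4223.
Expected rounds from $3 to $2: 3.4417.

3.4417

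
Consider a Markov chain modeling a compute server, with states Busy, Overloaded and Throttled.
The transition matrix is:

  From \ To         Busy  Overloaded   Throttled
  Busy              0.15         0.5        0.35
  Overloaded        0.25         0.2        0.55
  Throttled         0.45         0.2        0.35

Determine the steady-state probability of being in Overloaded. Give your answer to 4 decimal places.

Let the stationary distribution be π with π = πP and π_1 + π_2 + π_3 = 1.
π_1 = 0.15·π_1 + 0.25·π_2 + 0.45·π_3
π_2 = 0.5·π_1 + 0.2·π_2 + 0.2·π_3
Solving with the normalization constraint gives π = (0.3015, 0.2904, 0.4081).
So the stationary probability of Overloaded is 0.2904.

0.2904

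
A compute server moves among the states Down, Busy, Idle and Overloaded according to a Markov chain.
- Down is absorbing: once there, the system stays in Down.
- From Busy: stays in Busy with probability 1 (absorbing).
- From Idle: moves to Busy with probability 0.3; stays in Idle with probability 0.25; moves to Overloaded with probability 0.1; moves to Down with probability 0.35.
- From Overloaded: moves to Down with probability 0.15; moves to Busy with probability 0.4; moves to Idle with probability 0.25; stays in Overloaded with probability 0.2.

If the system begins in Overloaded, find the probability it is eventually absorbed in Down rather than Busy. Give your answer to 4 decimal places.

Let h(s) be the probability of absorption at Down starting from transient state s. Then h(Down) = 1 and h(Busy) = 0. By first-step analysis:
h(Idle) = 0.35·1 + 0.3·0 + 0.25·h(Idle) + 0.1·h(Overloaded)
h(Overloaded) = 0.15·1 + 0.4·0 + 0.25·h(Idle) + 0.2·h(Overloaded)
Solving: h(Idle) = 0.5130, h(Overloaded) = 0.3478.
Starting from Overloaded, the probability is 0.3478.

0.3478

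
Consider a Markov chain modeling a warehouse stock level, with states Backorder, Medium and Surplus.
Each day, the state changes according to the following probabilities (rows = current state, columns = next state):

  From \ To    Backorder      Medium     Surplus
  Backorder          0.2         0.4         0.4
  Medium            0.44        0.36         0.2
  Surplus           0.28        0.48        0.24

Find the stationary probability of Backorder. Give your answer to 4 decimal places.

0.3194

Let the stationary distribution be π with π = πP and π_1 + π_2 + π_3 = 1.
π_1 = 0.2·π_1 + 0.44·π_2 + 0.28·π_3
π_2 = 0.4·π_1 + 0.36·π_2 + 0.48·π_3
Solving with the normalization constraint gives π = (0.3194, 0.4058, 0.2749).
So the stationary probability of Backorder is 0.3194.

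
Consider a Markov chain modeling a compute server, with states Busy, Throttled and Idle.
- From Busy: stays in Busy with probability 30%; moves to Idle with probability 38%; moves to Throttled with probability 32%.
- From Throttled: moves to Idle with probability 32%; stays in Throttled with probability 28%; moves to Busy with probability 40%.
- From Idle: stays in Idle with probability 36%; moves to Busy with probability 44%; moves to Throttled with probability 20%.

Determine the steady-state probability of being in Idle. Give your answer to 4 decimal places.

0.3569

Let the stationary distribution be π with π = πP and π_1 + π_2 + π_3 = 1.
π_1 = 0.3·π_1 + 0.4·π_2 + 0.44·π_3
π_2 = 0.32·π_1 + 0.28·π_2 + 0.2·π_3
Solving with the normalization constraint gives π = (0.3766, 0.2665, 0.3569).
So the stationary probability of Idle is 0.3569.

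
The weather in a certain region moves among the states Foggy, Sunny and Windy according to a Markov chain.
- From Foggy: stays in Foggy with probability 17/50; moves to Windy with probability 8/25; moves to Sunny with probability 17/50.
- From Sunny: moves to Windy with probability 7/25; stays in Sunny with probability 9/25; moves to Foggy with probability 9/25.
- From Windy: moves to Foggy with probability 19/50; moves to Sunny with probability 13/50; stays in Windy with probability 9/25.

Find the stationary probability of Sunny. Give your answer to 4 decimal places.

0.3208

Let the stationary distribution be π with π = πP and π_1 + π_2 + π_3 = 1.
π_1 = 0.34·π_1 + 0.36·π_2 + 0.38·π_3
π_2 = 0.34·π_1 + 0.36·π_2 + 0.26·π_3
Solving with the normalization constraint gives π = (0.3592, 0.3208, 0.3200).
So the stationary probability of Sunny is 0.3208.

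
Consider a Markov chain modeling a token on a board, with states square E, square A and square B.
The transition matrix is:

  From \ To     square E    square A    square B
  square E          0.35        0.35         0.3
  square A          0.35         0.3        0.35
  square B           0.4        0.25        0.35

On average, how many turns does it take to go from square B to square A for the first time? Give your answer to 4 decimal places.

3.4711

Let t(s) be the expected number of turns to first reach square A from state s, with t(square A) = 0. Conditioning on the first turn:
t(square E) = 1 + 0.35·t(square E) + 0.3·t(square B)
t(square B) = 1 + 0.4·t(square E) + 0.35·t(square B)
Solving: t(square E) = 3.1405, t(square B) = 3.4711.
Expected turns from square B to square A: 3.4711.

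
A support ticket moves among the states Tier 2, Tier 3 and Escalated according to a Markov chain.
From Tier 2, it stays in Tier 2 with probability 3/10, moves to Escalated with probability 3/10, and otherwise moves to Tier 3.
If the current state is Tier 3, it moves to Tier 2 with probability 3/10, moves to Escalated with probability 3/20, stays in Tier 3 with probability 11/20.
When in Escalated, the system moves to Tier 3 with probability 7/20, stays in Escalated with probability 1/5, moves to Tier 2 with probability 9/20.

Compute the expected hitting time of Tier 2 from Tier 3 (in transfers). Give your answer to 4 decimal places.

Let t(s) be the expected number of transfers to first reach Tier 2 from state s, with t(Tier 2) = 0. Conditioning on the first transfer:
t(Tier 3) = 1 + 0.55·t(Tier 3) + 0.15·t(Escalated)
t(Escalated) = 1 + 0.35·t(Tier 3) + 0.2·t(Escalated)
Solving: t(Tier 3) = 3.0894, t(Escalated) = 2.6016.
Expected transfers from Tier 3 to Tier 2: 3.0894.

3.0894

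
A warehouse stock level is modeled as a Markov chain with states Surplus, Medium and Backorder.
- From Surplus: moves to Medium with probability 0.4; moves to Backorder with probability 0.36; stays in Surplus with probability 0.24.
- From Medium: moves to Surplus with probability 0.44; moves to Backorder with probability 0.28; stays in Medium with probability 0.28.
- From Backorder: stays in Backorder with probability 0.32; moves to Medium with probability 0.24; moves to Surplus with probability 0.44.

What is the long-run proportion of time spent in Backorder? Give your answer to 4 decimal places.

Let the stationary distribution be π with π = πP and π_1 + π_2 + π_3 = 1.
π_1 = 0.24·π_1 + 0.44·π_2 + 0.44·π_3
π_2 = 0.4·π_1 + 0.28·π_2 + 0.24·π_3
Solving with the normalization constraint gives π = (0.3667, 0.3111, 0.3222).
So the stationary probability of Backorder is 0.3222.

0.3222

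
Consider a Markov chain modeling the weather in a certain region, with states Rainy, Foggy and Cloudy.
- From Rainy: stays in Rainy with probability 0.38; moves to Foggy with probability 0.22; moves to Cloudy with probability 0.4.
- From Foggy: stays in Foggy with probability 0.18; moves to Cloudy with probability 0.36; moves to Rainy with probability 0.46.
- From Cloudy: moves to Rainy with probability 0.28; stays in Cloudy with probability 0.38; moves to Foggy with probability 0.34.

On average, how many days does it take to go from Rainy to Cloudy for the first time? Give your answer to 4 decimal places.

Let t(s) be the expected number of days to first reach Cloudy from state s, with t(Cloudy) = 0. Conditioning on the first day:
t(Rainy) = 1 + 0.38·t(Rainy) + 0.22·t(Foggy)
t(Foggy) = 1 + 0.46·t(Rainy) + 0.18·t(Foggy)
Solving: t(Rainy) = 2.5540, t(Foggy) = 2.6523.
Expected days from Rainy to Cloudy: 2.5540.

2.5540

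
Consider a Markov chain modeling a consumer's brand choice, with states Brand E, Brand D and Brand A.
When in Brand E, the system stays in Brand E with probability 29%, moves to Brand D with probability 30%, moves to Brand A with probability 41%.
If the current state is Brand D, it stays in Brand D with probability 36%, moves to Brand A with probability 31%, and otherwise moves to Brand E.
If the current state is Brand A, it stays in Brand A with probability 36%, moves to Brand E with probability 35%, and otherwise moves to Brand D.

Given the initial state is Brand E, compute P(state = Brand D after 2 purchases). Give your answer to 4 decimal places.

Sum over the intermediate state after 1 purchase:
P = P(Brand E→Brand E)·P(Brand E→Brand D) + P(Brand E→Brand D)·P(Brand D→Brand D) + P(Brand E→Brand A)·P(Brand A→Brand D)
  = 0.29×0.3 + 0.3×0.36 + 0.41×0.29
  = 0.0870 + 0.1080 + 0.1189 = 0.3139

0.3139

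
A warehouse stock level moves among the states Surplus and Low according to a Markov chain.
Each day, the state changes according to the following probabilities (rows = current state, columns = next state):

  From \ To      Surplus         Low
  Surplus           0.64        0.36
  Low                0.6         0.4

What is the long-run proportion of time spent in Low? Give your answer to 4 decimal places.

0.3750

Let the stationary distribution be π with π = πP and π_1 + π_2 = 1.
π_1 = 0.64·π_1 + 0.6·π_2
Solving with the normalization constraint gives π = (0.6250, 0.3750).
So the stationary probability of Low is 0.3750.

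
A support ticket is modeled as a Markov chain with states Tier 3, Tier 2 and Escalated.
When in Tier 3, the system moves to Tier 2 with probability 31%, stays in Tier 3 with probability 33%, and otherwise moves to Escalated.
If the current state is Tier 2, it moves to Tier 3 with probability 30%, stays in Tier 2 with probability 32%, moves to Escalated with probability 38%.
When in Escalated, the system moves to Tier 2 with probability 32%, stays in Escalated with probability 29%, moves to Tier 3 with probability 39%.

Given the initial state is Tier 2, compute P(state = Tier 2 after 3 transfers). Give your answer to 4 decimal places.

0.3166

Propagate the distribution vector 3 transfers from Tier 2.
After 0 transfers: (0.0000, 1.0000, 0.0000)
After 1 transfer: (0.3000, 0.3200, 0.3800)
After 2 transfers: (0.3432, 0.3170, 0.3398)
After 3 transfers: (0.3409, 0.3166, 0.3426)
P(in Tier 2 after 3 transfers) = 0.3166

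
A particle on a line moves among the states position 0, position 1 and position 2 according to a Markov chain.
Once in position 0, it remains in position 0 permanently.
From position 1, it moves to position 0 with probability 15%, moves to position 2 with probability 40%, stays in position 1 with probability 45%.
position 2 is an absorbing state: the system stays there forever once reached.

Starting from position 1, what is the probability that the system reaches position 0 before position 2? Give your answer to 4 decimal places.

Let h(s) be the probability of absorption at position 0 starting from transient state s. Then h(position 0) = 1 and h(position 2) = 0. By first-step analysis:
h(position 1) = 0.15·1 + 0.45·h(position 1) + 0.4·0
Solving: h(position 1) = 0.2727.
Starting from position 1, the probability is 0.2727.

0.2727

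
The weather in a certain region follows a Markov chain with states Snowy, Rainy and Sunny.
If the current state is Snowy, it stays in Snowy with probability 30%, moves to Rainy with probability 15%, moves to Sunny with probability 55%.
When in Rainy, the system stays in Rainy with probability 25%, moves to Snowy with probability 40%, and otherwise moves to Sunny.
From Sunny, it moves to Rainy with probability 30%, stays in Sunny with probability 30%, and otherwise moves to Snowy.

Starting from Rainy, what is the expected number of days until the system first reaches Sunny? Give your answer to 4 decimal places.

2.3656

Let t(s) be the expected number of days to first reach Sunny from state s, with t(Sunny) = 0. Conditioning on the first day:
t(Snowy) = 1 + 0.3·t(Snowy) + 0.15·t(Rainy)
t(Rainy) = 1 + 0.4·t(Snowy) + 0.25·t(Rainy)
Solving: t(Snowy) = 1.9355, t(Rainy) = 2.3656.
Expected days from Rainy to Sunny: 2.3656.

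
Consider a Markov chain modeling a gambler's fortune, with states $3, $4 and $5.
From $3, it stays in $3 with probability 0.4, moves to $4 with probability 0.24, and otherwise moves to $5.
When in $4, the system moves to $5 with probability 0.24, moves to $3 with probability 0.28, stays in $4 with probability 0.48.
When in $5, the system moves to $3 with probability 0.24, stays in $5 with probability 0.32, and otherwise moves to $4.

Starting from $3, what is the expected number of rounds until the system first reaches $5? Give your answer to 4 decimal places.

Let t(s) be the expected number of rounds to first reach $5 from state s, with t($5) = 0. Conditioning on the first round:
t($3) = 1 + 0.4·t($3) + 0.24·t($4)
t($4) = 1 + 0.28·t($3) + 0.48·t($4)
Solving: t($3) = 3.1046, t($4) = 3.5948.
Expected rounds from $3 to $5: 3.1046.

3.1046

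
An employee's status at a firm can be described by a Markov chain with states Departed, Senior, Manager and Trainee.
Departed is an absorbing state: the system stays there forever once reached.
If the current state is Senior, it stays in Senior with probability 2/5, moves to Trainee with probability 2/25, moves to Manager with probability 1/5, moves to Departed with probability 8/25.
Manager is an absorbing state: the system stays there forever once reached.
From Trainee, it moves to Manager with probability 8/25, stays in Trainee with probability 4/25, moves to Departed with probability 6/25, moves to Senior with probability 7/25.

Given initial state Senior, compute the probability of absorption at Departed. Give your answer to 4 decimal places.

0.5980

Let h(s) be the probability of absorption at Departed starting from transient state s. Then h(Departed) = 1 and h(Manager) = 0. By first-step analysis:
h(Senior) = 0.32·1 + 0.4·h(Senior) + 0.2·0 + 0.08·h(Trainee)
h(Trainee) = 0.24·1 + 0.28·h(Senior) + 0.32·0 + 0.16·h(Trainee)
Solving: h(Senior) = 0.5980, h(Trainee) = 0.4850.
Starting from Senior, the probability is 0.5980.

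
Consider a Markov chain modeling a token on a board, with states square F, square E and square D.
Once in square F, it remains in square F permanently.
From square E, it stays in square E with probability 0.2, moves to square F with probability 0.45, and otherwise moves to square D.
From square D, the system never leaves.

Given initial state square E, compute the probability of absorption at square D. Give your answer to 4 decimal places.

Let h(s) be the probability of absorption at square D starting from transient state s. Then h(square D) = 1 and h(square F) = 0. By first-step analysis:
h(square E) = 0.45·0 + 0.2·h(square E) + 0.35·1
Solving: h(square E) = 0.4375.
Starting from square E, the probability is 0.4375.

0.4375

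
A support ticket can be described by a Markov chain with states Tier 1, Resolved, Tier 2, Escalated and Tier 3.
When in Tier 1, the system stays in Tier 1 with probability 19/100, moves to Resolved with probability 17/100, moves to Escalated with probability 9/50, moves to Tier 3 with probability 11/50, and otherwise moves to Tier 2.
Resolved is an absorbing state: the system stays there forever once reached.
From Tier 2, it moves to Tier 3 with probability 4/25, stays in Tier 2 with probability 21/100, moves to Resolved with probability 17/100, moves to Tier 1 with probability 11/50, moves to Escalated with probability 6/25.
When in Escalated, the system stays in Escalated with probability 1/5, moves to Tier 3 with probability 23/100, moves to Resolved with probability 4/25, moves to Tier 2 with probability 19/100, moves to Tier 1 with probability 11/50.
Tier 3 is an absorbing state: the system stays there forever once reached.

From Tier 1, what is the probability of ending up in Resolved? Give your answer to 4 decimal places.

0.4462

Let h(s) be the probability of absorption at Resolved starting from transient state s. Then h(Resolved) = 1 and h(Tier 3) = 0. By first-step analysis:
h(Tier 1) = 0.19·h(Tier 1) + 0.17·1 + 0.24·h(Tier 2) + 0.18·h(Escalated) + 0.22·0
h(Tier 2) = 0.22·h(Tier 1) + 0.17·1 + 0.21·h(Tier 2) + 0.24·h(Escalated) + 0.16·0
h(Escalated) = 0.22·h(Tier 1) + 0.16·1 + 0.19·h(Tier 2) + 0.2·h(Escalated) + 0.23·0
Solving: h(Tier 1) = 0.4462, h(Tier 2) = 0.4715, h(Escalated) = 0.4347.
Starting from Tier 1, the probability is 0.4462.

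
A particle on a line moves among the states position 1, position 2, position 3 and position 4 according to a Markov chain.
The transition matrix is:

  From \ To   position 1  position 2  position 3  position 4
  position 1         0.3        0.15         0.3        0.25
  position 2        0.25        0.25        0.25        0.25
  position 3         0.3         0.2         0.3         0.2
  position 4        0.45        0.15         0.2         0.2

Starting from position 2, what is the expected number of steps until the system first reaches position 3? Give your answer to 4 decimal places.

Let t(s) be the expected number of steps to first reach position 3 from state s, with t(position 3) = 0. Conditioning on the first step:
t(position 1) = 1 + 0.3·t(position 1) + 0.15·t(position 2) + 0.25·t(position 4)
t(position 2) = 1 + 0.25·t(position 1) + 0.25·t(position 2) + 0.25·t(position 4)
t(position 4) = 1 + 0.45·t(position 1) + 0.15·t(position 2) + 0.2·t(position 4)
Solving: t(position 1) = 3.7333, t(position 2) = 3.9407, t(position 4) = 4.0889.
Expected steps from position 2 to position 3: 3.9407.

3.9407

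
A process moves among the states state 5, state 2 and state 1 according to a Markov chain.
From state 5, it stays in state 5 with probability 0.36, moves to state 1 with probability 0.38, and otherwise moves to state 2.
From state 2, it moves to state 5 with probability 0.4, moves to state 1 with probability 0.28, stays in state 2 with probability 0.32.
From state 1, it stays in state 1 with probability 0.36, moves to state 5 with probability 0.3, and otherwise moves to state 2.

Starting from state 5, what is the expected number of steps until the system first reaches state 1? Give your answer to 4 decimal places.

Let t(s) be the expected number of steps to first reach state 1 from state s, with t(state 1) = 0. Conditioning on the first step:
t(state 5) = 1 + 0.36·t(state 5) + 0.26·t(state 2)
t(state 2) = 1 + 0.4·t(state 5) + 0.32·t(state 2)
Solving: t(state 5) = 2.8382, t(state 2) = 3.1401.
Expected steps from state 5 to state 1: 2.8382.

2.8382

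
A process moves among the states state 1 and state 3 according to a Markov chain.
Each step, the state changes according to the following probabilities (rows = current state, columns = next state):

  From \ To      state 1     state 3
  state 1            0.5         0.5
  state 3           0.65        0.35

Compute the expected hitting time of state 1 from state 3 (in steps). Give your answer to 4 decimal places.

Let t(s) be the expected number of steps to first reach state 1 from state s, with t(state 1) = 0. Conditioning on the first step:
t(state 3) = 1 + 0.35·t(state 3)
Solving: t(state 3) = 1.5385.
Expected steps from state 3 to state 1: 1.5385.

1.5385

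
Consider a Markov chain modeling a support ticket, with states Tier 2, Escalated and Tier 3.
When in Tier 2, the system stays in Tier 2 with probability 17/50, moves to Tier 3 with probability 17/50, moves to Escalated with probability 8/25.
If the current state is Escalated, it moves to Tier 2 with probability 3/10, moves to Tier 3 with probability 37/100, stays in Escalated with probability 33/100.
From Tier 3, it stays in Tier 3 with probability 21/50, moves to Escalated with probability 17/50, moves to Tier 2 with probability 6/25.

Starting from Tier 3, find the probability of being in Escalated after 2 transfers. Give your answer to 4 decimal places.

Sum over the intermediate state after 1 transfer:
P = P(Tier 3→Tier 2)·P(Tier 2→Escalated) + P(Tier 3→Escalated)·P(Escalated→Escalated) + P(Tier 3→Tier 3)·P(Tier 3→Escalated)
  = 0.24×0.32 + 0.34×0.33 + 0.42×0.34
  = 0.0768 + 0.1122 + 0.1428 = 0.3318

0.3318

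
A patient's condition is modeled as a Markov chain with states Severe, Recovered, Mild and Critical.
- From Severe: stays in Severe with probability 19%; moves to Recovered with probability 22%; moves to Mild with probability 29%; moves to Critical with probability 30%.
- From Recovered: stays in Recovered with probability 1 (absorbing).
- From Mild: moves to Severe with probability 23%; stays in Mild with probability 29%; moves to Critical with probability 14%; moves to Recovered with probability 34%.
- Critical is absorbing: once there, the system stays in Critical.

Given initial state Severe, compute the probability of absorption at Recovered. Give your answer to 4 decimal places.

0.5012

Let h(s) be the probability of absorption at Recovered starting from transient state s. Then h(Recovered) = 1 and h(Critical) = 0. By first-step analysis:
h(Severe) = 0.19·h(Severe) + 0.22·1 + 0.29·h(Mild) + 0.3·0
h(Mild) = 0.23·h(Severe) + 0.34·1 + 0.29·h(Mild) + 0.14·0
Solving: h(Severe) = 0.5012, h(Mild) = 0.6412.
Starting from Severe, the probability is 0.5012.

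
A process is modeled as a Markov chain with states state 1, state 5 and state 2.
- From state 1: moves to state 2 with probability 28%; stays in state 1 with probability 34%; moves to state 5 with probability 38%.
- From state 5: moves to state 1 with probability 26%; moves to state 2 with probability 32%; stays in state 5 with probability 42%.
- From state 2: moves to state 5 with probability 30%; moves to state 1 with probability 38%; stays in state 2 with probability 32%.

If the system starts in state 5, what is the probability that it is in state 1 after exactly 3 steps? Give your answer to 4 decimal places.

0.3227

Propagate the distribution vector 3 steps from state 5.
After 0 steps: (0.0000, 1.0000, 0.0000)
After 1 step: (0.2600, 0.4200, 0.3200)
After 2 steps: (0.3192, 0.3712, 0.3096)
After 3 steps: (0.3227, 0.3701, 0.3072)
P(in state 1 after 3 steps) = 0.3227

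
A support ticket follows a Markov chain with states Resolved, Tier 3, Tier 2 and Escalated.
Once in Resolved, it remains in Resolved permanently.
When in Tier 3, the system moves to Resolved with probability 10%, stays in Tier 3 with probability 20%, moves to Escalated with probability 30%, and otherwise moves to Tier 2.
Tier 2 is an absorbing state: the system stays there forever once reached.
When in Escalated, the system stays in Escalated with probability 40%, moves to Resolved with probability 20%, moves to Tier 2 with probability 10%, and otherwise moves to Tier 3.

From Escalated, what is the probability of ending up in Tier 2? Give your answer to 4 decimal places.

Let h(s) be the probability of absorption at Tier 2 starting from transient state s. Then h(Tier 2) = 1 and h(Resolved) = 0. By first-step analysis:
h(Tier 3) = 0.1·0 + 0.2·h(Tier 3) + 0.4·1 + 0.3·h(Escalated)
h(Escalated) = 0.2·0 + 0.3·h(Tier 3) + 0.1·1 + 0.4·h(Escalated)
Solving: h(Tier 3) = 0.6923, h(Escalated) = 0.5128.
Starting from Escalated, the probability is 0.5128.

0.5128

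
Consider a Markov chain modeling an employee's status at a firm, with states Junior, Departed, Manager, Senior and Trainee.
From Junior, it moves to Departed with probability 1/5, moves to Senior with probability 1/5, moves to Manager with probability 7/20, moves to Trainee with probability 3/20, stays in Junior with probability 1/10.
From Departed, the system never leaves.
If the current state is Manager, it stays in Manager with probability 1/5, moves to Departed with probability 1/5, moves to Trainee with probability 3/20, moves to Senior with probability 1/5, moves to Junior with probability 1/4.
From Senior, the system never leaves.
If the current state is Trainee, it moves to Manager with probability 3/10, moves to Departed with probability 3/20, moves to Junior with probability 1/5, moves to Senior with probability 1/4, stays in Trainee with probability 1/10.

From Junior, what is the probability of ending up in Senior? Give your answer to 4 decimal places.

Let h(s) be the probability of absorption at Senior starting from transient state s. Then h(Senior) = 1 and h(Departed) = 0. By first-step analysis:
h(Junior) = 0.1·h(Junior) + 0.2·0 + 0.35·h(Manager) + 0.2·1 + 0.15·h(Trainee)
h(Manager) = 0.25·h(Junior) + 0.2·0 + 0.2·h(Manager) + 0.2·1 + 0.15·h(Trainee)
h(Trainee) = 0.2·h(Junior) + 0.15·0 + 0.3·h(Manager) + 0.25·1 + 0.1·h(Trainee)
Solving: h(Junior) = 0.5179, h(Manager) = 0.5179, h(Trainee) = 0.5655.
Starting from Junior, the probability is 0.5179.

0.5179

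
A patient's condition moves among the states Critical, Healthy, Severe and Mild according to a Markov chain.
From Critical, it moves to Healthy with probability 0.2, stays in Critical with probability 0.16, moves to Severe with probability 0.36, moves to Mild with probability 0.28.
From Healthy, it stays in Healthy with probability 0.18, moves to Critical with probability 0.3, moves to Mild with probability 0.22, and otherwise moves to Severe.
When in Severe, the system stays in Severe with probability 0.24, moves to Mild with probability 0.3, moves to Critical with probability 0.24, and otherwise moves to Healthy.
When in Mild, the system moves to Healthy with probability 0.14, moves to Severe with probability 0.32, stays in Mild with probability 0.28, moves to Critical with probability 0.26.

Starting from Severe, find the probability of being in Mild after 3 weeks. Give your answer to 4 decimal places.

0.2752

Propagate the distribution vector 3 weeks from Severe.
After 0 weeks: (0.0000, 0.0000, 1.0000, 0.0000)
After 1 week: (0.2400, 0.2200, 0.2400, 0.3000)
After 2 weeks: (0.2400, 0.1824, 0.3060, 0.2716)
After 3 weeks: (0.2372, 0.1862, 0.3015, 0.2752)
P(in Mild after 3 weeks) = 0.2752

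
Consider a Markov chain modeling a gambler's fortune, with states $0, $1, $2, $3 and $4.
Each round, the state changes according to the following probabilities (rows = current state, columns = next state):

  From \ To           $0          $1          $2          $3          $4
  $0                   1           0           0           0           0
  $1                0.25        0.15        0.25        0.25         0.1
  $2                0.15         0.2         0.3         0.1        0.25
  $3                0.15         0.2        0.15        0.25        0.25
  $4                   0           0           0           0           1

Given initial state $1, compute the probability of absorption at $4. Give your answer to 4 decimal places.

0.4512

Let h(s) be the probability of absorption at $4 starting from transient state s. Then h($4) = 1 and h($0) = 0. By first-step analysis:
h($1) = 0.25·0 + 0.15·h($1) + 0.25·h($2) + 0.25·h($3) + 0.1·1
h($2) = 0.15·0 + 0.2·h($1) + 0.3·h($2) + 0.1·h($3) + 0.25·1
h($3) = 0.15·0 + 0.2·h($1) + 0.15·h($2) + 0.25·h($3) + 0.25·1
Solving: h($1) = 0.4512, h($2) = 0.5671, h($3) = 0.5671.
Starting from $1, the probability is 0.4512.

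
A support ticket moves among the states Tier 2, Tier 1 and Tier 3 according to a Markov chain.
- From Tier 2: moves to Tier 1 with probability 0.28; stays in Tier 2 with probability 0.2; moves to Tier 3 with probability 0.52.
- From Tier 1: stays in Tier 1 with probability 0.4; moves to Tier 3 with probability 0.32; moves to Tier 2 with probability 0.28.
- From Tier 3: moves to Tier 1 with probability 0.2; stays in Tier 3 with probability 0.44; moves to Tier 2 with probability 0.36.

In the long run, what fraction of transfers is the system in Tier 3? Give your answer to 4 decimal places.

Let the stationary distribution be π with π = πP and π_1 + π_2 + π_3 = 1.
π_1 = 0.2·π_1 + 0.28·π_2 + 0.36·π_3
π_2 = 0.28·π_1 + 0.4·π_2 + 0.2·π_3
Solving with the normalization constraint gives π = (0.2911, 0.2791, 0.4298).
So the stationary probability of Tier 3 is 0.4298.

0.4298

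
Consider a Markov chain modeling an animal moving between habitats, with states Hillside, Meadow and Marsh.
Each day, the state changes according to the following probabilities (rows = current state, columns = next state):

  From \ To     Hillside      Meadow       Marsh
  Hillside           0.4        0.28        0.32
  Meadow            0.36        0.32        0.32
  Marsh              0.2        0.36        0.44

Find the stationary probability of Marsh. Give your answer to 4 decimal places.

Let the stationary distribution be π with π = πP and π_1 + π_2 + π_3 = 1.
π_1 = 0.4·π_1 + 0.36·π_2 + 0.2·π_3
π_2 = 0.28·π_1 + 0.32·π_2 + 0.36·π_3
Solving with the normalization constraint gives π = (0.3144, 0.3220, 0.3636).
So the stationary probability of Marsh is 0.3636.

0.3636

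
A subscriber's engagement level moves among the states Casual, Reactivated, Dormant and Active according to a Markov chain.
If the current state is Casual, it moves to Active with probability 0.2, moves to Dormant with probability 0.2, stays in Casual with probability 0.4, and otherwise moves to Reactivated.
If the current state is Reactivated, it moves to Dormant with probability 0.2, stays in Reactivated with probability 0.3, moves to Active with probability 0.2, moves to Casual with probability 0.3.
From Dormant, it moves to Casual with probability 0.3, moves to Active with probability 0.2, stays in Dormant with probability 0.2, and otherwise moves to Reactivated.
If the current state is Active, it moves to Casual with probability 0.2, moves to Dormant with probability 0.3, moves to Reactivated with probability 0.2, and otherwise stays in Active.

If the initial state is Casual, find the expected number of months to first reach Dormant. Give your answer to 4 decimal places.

Let t(s) be the expected number of months to first reach Dormant from state s, with t(Dormant) = 0. Conditioning on the first month:
t(Casual) = 1 + 0.4·t(Casual) + 0.2·t(Reactivated) + 0.2·t(Active)
t(Reactivated) = 1 + 0.3·t(Casual) + 0.3·t(Reactivated) + 0.2·t(Active)
t(Active) = 1 + 0.2·t(Casual) + 0.2·t(Reactivated) + 0.3·t(Active)
Solving: t(Casual) = 4.5000, t(Reactivated) = 4.5000, t(Active) = 4.0000.
Expected months from Casual to Dormant: 4.5000.

4.5000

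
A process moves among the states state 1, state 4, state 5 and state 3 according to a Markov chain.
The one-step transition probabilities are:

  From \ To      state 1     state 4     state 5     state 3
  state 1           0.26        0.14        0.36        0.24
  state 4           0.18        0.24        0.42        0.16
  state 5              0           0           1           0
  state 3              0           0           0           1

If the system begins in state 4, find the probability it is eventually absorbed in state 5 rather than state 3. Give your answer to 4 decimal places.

Let h(s) be the probability of absorption at state 5 starting from transient state s. Then h(state 5) = 1 and h(state 3) = 0. By first-step analysis:
h(state 1) = 0.26·h(state 1) + 0.14·h(state 4) + 0.36·1 + 0.24·0
h(state 4) = 0.18·h(state 1) + 0.24·h(state 4) + 0.42·1 + 0.16·0
Solving: h(state 1) = 0.6188, h(state 4) = 0.6992.
Starting from state 4, the probability is 0.6992.

0.6992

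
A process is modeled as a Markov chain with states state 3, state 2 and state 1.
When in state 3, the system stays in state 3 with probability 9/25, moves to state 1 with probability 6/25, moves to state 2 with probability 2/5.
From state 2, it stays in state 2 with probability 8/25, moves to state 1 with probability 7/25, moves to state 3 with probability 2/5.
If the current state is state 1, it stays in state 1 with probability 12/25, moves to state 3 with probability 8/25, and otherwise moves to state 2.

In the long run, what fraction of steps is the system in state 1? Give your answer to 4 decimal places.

Let the stationary distribution be π with π = πP and π_1 + π_2 + π_3 = 1.
π_1 = 0.36·π_1 + 0.4·π_2 + 0.32·π_3
π_2 = 0.4·π_1 + 0.32·π_2 + 0.2·π_3
Solving with the normalization constraint gives π = (0.3591, 0.3089, 0.3320).
So the stationary probability of state 1 is 0.3320.

0.3320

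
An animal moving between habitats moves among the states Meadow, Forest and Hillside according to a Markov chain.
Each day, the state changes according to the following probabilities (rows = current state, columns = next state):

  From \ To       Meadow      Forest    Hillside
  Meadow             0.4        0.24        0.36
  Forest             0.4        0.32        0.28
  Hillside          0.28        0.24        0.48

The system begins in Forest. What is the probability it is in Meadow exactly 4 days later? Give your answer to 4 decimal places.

0.3541

Propagate the distribution vector 4 days from Forest.
After 0 days: (0.0000, 1.0000, 0.0000)
After 1 day: (0.4000, 0.3200, 0.2800)
After 2 days: (0.3664, 0.2656, 0.3680)
After 3 days: (0.3558, 0.2612, 0.3829)
After 4 days: (0.3541, 0.2609, 0.3850)
P(in Meadow after 4 days) = 0.3541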